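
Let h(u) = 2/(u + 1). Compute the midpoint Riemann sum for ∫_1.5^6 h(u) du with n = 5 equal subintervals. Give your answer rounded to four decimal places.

Δu = (6 − 1.5)/5 = 0.9.
Midpoints: 1.95, 2.85, 3.75, 4.65, 5.55.
h(1.95) = 40/59, h(2.85) = 40/77, h(3.75) = 8/19, h(4.65) = 40/113, h(5.55) = 40/131.
Sum = Δu · [h(1.95) + h(2.85) + h(3.75) + h(4.65) + h(5.55)].
Sum ≈ 2.0500.

2.0500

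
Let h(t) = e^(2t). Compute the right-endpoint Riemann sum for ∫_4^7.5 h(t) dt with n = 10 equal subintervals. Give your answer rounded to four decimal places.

Δt = (7.5 − 4)/10 = 0.35.
Right endpoints: 4.35, 4.7, 5.05, 5.4, 5.75, 6.1, 6.45, 6.8, 7.15, 7.5.
h(4.35) ≈ 6002.9122, h(4.7) ≈ 12088.3807, h(5.05) ≈ 24343.0094, h(5.4) ≈ 49020.8011, h(5.75) ≈ 98715.7710, h(6.1) ≈ 198789.1511, h(6.45) ≈ 400312.1913, h(6.8) ≈ 806129.7591, h(7.15) ≈ 1623345.9850, h(7.5) ≈ 3269017.3725.
Sum = Δt · [h(4.35) + h(4.7) + h(5.05) + ...].
Sum ≈ 2270717.8668.

2270717.8668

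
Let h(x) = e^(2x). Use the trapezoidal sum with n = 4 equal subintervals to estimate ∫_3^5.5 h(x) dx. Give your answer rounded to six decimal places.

Δx = (5.5 − 3)/4 = 0.625.
h(3) ≈ 403.428793, h(3.625) ≈ 1408.104848, h(4.25) ≈ 4914.768840, h(4.875) ≈ 17154.228809, h(5.5) ≈ 59874.141715.
T_4 = (Δx/2)·[h(x_0) + 2h(x_1) + 2h(x_2) + 2h(x_3) + h(x_4)].
Sum ≈ 33509.929845.

33509.929845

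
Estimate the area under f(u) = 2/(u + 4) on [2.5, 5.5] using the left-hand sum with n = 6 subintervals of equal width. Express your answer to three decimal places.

0.784

Δu = (5.5 − 2.5)/6 = 0.5.
Left endpoints: 2.5, 3, 3.5, 4, 4.5, 5.
f(2.5) = 4/13, f(3) = 2/7, f(3.5) = 4/15, f(4) = 0.25, f(4.5) = 4/17, f(5) = 2/9.
Sum = Δu · [f(2.5) + f(3) + f(3.5) + ...].
Sum ≈ 0.784.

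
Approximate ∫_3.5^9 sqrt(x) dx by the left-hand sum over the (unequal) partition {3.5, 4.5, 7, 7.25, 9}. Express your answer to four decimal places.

Subinterval widths: 1, 2.5, 0.25, 1.75.
Left endpoints: 3.5, 4.5, 7, 7.25.
f(3.5) ≈ 1.8708, f(4.5) ≈ 2.1213, f(7) ≈ 2.6458, f(7.25) ≈ 2.6926.
Sum = Σ Δx_i · f(x_i).
Sum ≈ 12.5476.

12.5476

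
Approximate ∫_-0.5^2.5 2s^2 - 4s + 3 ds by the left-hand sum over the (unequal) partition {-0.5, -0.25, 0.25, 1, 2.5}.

6.53125

Subinterval widths: 0.25, 0.5, 0.75, 1.5.
Left endpoints: -0.5, -0.25, 0.25, 1.
f(-0.5) = 5.5, f(-0.25) = 4.125, f(0.25) = 2.125, f(1) = 1.
Sum = Σ Δs_i · f(s_i).
Sum = 6.53125.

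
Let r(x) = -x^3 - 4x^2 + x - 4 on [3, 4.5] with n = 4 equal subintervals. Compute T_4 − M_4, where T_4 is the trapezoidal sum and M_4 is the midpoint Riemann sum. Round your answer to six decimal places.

T_4 ≈ -168.67675781.
M_4 ≈ -167.87255859.
T_4 − M_4 ≈ -0.804199.

-0.804199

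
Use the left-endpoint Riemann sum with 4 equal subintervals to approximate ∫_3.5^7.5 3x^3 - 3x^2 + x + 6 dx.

Δx = (7.5 − 3.5)/4 = 1.
Left endpoints: 3.5, 4.5, 5.5, 6.5.
f(3.5) = 101.375, f(4.5) = 223.125, f(5.5) = 419.875, f(6.5) = 709.625.
Sum = Δx · [f(3.5) + f(4.5) + f(5.5) + f(6.5)].
Sum = 1454.

1454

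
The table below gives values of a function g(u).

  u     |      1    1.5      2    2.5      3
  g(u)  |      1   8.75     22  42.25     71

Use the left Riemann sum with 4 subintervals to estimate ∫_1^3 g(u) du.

37

Δu = 0.5.
Sum = 0.5·[1 + 8.75 + 22 + 42.25] = 37.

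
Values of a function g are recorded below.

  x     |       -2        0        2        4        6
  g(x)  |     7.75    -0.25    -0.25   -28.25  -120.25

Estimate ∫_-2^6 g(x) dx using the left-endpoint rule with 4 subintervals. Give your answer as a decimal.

-42

Δx = 2.
Sum = 2·[7.75 + (-0.25) + (-0.25) + (-28.25)] = -42.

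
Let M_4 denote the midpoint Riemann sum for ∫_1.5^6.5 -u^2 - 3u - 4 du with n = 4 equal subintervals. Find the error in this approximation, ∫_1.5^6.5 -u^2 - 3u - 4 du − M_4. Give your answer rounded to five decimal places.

Exact integral: ∫_1.5^6.5 f(u) du ≈ -170.4166667.
M_4 = -169.765625.
Error ≈ -170.4166667 − (-169.765625) ≈ -0.65104.

-0.65104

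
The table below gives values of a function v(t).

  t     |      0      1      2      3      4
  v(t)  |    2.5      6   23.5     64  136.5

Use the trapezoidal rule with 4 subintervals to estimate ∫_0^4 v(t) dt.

163

Δt = 1.
T_4 = (1/2)·[2.5 + 2·6 + 2·23.5 + 2·64 + 136.5] = 163.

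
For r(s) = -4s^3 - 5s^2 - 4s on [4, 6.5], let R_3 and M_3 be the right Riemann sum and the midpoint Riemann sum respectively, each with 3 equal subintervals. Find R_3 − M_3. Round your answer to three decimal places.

R_3 ≈ -2362.17593.
M_3 ≈ -1922.76620.
R_3 − M_3 ≈ -439.410.

-439.410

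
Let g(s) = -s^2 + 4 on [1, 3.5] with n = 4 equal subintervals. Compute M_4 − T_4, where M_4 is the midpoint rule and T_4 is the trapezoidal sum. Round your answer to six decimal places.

M_4 ≈ -3.87695312.
T_4 = -4.12109375.
M_4 − T_4 ≈ 0.244141.

0.244141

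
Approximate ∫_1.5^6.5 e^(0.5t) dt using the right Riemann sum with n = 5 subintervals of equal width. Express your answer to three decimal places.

60.166

Δt = (6.5 − 1.5)/5 = 1.
Right endpoints: 2.5, 3.5, 4.5, 5.5, 6.5.
f(2.5) ≈ 3.490, f(3.5) ≈ 5.755, f(4.5) ≈ 9.488, f(5.5) ≈ 15.643, f(6.5) ≈ 25.790.
Sum = Δt · [f(2.5) + f(3.5) + f(4.5) + f(5.5) + f(6.5)].
Sum ≈ 60.166.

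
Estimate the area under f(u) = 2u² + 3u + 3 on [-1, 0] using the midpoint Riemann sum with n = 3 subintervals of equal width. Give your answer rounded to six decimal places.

Δu = (0 − (-1))/3 = 1/3.
Midpoints: -5/6, -0.5, -1/6.
f(-5/6) = 17/9, f(-0.5) = 2, f(-1/6) = 23/9.
Sum = Δu · [f(-5/6) + f(-0.5) + f(-1/6)].
Sum ≈ 2.148148.

2.148148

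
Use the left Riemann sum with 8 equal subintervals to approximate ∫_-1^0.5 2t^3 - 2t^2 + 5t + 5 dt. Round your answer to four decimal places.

3.3208

Δt = (0.5 − (-1))/8 = 0.1875.
Left endpoints: -1, -0.8125, -0.625, -0.4375, -0.25, -0.0625, 0.125, 0.3125.
f(-1) = -4, f(-0.8125) = -2981/2048, f(-0.625) = 0.60546875, f(-0.4375) = 4633/2048, f(-0.25) = 3.59375, f(-0.0625) = 9583/2048, f(0.125) = 5.59765625, f(0.3125) = 13165/2048.
Sum = Δt · [f(-1) + f(-0.8125) + f(-0.625) + ...].
Sum ≈ 3.3208.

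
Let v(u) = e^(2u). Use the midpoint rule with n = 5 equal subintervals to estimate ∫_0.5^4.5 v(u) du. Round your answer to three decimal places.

Δu = (4.5 − 0.5)/5 = 0.8.
Midpoints: 0.9, 1.7, 2.5, 3.3, 4.1.
v(0.9) ≈ 6.050, v(1.7) ≈ 29.964, v(2.5) ≈ 148.413, v(3.3) ≈ 735.095, v(4.1) ≈ 3640.950.
Sum = Δu · [v(0.9) + v(1.7) + v(2.5) + v(3.3) + v(4.1)].
Sum ≈ 3648.378.

3648.378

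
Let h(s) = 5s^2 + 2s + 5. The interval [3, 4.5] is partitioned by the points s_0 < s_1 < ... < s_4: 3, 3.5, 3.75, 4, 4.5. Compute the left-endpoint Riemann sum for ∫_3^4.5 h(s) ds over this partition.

Subinterval widths: 0.5, 0.25, 0.25, 0.5.
Left endpoints: 3, 3.5, 3.75, 4.
h(3) = 56, h(3.5) = 73.25, h(3.75) = 82.8125, h(4) = 93.
Sum = Σ Δs_i · h(s_i).
Sum = 113.515625.

113.515625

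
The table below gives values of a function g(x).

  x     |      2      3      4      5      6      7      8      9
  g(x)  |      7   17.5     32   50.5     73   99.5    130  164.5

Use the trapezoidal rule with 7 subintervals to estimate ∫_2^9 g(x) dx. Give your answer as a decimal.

488.25

Δx = 1.
T_7 = (1/2)·[7 + 2·17.5 + 2·32 + 2·50.5 + 2·73 + 2·99.5 + 2·130 + 164.5] = 488.25.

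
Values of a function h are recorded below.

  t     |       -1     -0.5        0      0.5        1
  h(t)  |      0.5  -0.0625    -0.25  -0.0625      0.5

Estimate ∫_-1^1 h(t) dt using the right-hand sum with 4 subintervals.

0.0625

Δt = 0.5.
Sum = 0.5·[(-0.0625) + (-0.25) + (-0.0625) + 0.5] = 0.0625.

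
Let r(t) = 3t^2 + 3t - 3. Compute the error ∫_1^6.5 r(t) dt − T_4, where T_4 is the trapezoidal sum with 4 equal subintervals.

Exact integral: ∫_1^6.5 r(t) dt = 319.
T_4 = 324.19921875.
Error = 319 − 324.19921875 = -5.19921875.

-5.19921875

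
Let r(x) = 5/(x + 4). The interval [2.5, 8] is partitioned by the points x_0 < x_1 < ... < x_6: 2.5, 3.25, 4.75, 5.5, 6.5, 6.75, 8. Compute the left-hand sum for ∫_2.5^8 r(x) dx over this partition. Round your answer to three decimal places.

Subinterval widths: 0.75, 1.5, 0.75, 1, 0.25, 1.25.
Left endpoints: 2.5, 3.25, 4.75, 5.5, 6.5, 6.75.
r(2.5) = 10/13, r(3.25) = 20/29, r(4.75) = 4/7, r(5.5) = 10/19, r(6.5) = 10/21, r(6.75) = 20/43.
Sum = Σ Δx_i · r(x_i).
Sum ≈ 3.267.

3.267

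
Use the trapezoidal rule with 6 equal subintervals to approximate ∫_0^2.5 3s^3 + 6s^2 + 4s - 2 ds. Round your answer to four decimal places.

69.2947

Δs = (2.5 − 0)/6 = 5/12.
f(0) = -2, f(5/12) = 533/576, f(5/6) = 521/72, f(1.25) = 18.234375, f(5/3) = 317/9, f(25/12) = 34273/576, f(2.5) = 92.375.
T_6 = (Δs/2)·[f(s_0) + 2f(s_1) + ... + 2f(s_{5}) + f(s_6)].
Sum ≈ 69.2947.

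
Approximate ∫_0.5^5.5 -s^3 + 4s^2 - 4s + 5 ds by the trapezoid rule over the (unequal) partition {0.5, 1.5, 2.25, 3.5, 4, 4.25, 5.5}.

Subinterval widths: 1, 0.75, 1.25, 0.5, 0.25, 1.25.
f(0.5) = 3.875, f(1.5) = 4.625, f(2.25) = 4.859375, f(3.5) = -2.875, f(4) = -11, f(4.25) = -16.515625, f(5.5) = -62.375.
On each subinterval the trapezoid contributes (Δs_i/2)·[f(s_{i-1}) + f(s_i)].
Sum = -47.16796875.

-47.16796875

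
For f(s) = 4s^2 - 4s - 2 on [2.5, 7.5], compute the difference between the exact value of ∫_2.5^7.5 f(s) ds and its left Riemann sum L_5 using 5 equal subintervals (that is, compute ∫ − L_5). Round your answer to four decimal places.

86.6667

Exact integral: ∫_2.5^7.5 f(s) ds ≈ 431.666667.
L_5 = 345.
Error ≈ 431.666667 − 345 ≈ 86.6667.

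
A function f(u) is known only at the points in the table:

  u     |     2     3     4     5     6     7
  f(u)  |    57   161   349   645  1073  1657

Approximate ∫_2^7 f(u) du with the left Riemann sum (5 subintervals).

2285

Δu = 1.
Sum = 1·[57 + 161 + 349 + 645 + 1073] = 2285.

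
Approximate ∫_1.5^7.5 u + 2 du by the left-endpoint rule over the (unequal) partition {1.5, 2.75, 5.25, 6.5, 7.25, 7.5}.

34

Subinterval widths: 1.25, 2.5, 1.25, 0.75, 0.25.
Left endpoints: 1.5, 2.75, 5.25, 6.5, 7.25.
f(1.5) = 3.5, f(2.75) = 4.75, f(5.25) = 7.25, f(6.5) = 8.5, f(7.25) = 9.25.
Sum = Σ Δu_i · f(u_i).
Sum = 34.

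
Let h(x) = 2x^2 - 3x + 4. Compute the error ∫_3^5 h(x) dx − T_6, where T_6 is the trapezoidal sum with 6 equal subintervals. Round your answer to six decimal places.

Exact integral: ∫_3^5 h(x) dx ≈ 49.33333333.
T_6 ≈ 49.40740741.
Error ≈ 49.33333333 − 49.40740741 ≈ -0.074074.

-0.074074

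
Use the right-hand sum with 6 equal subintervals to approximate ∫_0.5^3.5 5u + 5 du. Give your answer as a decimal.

48.75

Δu = (3.5 − 0.5)/6 = 0.5.
Right endpoints: 1, 1.5, 2, 2.5, 3, 3.5.
f(1) = 10, f(1.5) = 12.5, f(2) = 15, f(2.5) = 17.5, f(3) = 20, f(3.5) = 22.5.
Sum = Δu · [f(1) + f(1.5) + f(2) + ...].
Sum = 48.75.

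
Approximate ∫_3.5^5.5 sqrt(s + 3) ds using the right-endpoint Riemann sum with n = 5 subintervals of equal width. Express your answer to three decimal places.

5.546

Δs = (5.5 − 3.5)/5 = 0.4.
Right endpoints: 3.9, 4.3, 4.7, 5.1, 5.5.
f(3.9) ≈ 2.627, f(4.3) ≈ 2.702, f(4.7) ≈ 2.775, f(5.1) ≈ 2.846, f(5.5) ≈ 2.915.
Sum = Δs · [f(3.9) + f(4.3) + f(4.7) + f(5.1) + f(5.5)].
Sum ≈ 5.546.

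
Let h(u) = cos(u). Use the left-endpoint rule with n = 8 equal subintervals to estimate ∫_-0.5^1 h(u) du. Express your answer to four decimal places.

1.3486

Δu = (1 − (-0.5))/8 = 0.1875.
Left endpoints: -0.5, -0.3125, -0.125, 0.0625, 0.25, 0.4375, 0.625, 0.8125.
h(-0.5) ≈ 0.8776, h(-0.3125) ≈ 0.9516, h(-0.125) ≈ 0.9922, h(0.0625) ≈ 0.9980, h(0.25) ≈ 0.9689, h(0.4375) ≈ 0.9058, h(0.625) ≈ 0.8110, h(0.8125) ≈ 0.6877.
Sum = Δu · [h(-0.5) + h(-0.3125) + h(-0.125) + ...].
Sum ≈ 1.3486.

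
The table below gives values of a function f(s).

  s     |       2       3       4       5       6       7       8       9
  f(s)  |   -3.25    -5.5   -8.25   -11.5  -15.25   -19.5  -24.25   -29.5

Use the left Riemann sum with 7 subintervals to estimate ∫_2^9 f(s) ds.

Δs = 1.
Sum = 1·[(-3.25) + (-5.5) + (-8.25) + (-11.5) + (-15.25) + (-19.5) + (-24.25)] = -87.5.

-87.5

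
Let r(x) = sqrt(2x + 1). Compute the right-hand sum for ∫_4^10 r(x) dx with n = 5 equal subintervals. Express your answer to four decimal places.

Δx = (10 − 4)/5 = 1.2.
Right endpoints: 5.2, 6.4, 7.6, 8.8, 10.
r(5.2) ≈ 3.3764, r(6.4) ≈ 3.7148, r(7.6) ≈ 4.0249, r(8.8) ≈ 4.3128, r(10) ≈ 4.5826.
Sum = Δx · [r(5.2) + r(6.4) + r(7.6) + r(8.8) + r(10)].
Sum ≈ 24.0138.

24.0138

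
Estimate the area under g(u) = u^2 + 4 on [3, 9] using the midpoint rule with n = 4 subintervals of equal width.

Δu = (9 − 3)/4 = 1.5.
Midpoints: 3.75, 5.25, 6.75, 8.25.
g(3.75) = 18.0625, g(5.25) = 31.5625, g(6.75) = 49.5625, g(8.25) = 72.0625.
Sum = Δu · [g(3.75) + g(5.25) + g(6.75) + g(8.25)].
Sum = 256.875.

256.875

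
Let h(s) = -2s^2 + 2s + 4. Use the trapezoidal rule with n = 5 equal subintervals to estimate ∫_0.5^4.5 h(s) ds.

-25.52

Δs = (4.5 − 0.5)/5 = 0.8.
h(0.5) = 4.5, h(1.3) = 3.22, h(2.1) = -0.62, h(2.9) = -7.02, h(3.7) = -15.98, h(4.5) = -27.5.
T_5 = (Δs/2)·[h(s_0) + 2h(s_1) + ... + 2h(s_{4}) + h(s_5)].
Sum = -25.52.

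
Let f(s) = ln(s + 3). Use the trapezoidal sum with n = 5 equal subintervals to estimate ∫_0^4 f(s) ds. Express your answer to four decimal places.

6.3154

Δs = (4 − 0)/5 = 0.8.
f(0) ≈ 1.0986, f(0.8) ≈ 1.3350, f(1.6) ≈ 1.5261, f(2.4) ≈ 1.6864, f(3.2) ≈ 1.8245, f(4) ≈ 1.9459.
T_5 = (Δs/2)·[f(s_0) + 2f(s_1) + ... + 2f(s_{4}) + f(s_5)].
Sum ≈ 6.3154.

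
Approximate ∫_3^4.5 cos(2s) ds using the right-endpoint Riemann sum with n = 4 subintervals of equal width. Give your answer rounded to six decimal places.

Δs = (4.5 − 3)/4 = 0.375.
Right endpoints: 3.375, 3.75, 4.125, 4.5.
f(3.375) ≈ 0.893006, f(3.75) ≈ 0.346635, f(4.125) ≈ -0.385748, f(4.5) ≈ -0.911130.
Sum = Δs · [f(3.375) + f(3.75) + f(4.125) + f(4.5)].
Sum ≈ -0.021464.

-0.021464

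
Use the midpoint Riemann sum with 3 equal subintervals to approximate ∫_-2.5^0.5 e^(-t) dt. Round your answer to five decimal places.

Δt = (0.5 − (-2.5))/3 = 1.
Midpoints: -2, -1, 0.
f(-2) ≈ 7.38906, f(-1) ≈ 2.71828, f(0) ≈ 1.00000.
Sum = Δt · [f(-2) + f(-1) + f(0)].
Sum ≈ 11.10734.

11.10734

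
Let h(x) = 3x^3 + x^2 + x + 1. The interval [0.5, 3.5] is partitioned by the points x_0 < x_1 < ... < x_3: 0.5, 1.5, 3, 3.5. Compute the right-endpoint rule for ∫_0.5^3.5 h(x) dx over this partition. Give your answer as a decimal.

Subinterval widths: 1, 1.5, 0.5.
Right endpoints: 1.5, 3, 3.5.
h(1.5) = 14.875, h(3) = 94, h(3.5) = 145.375.
Sum = Σ Δx_i · h(x_i).
Sum = 228.5625.

228.5625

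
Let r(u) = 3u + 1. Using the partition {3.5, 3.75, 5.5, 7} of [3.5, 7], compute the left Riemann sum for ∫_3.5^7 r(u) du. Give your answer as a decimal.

50.5625

Subinterval widths: 0.25, 1.75, 1.5.
Left endpoints: 3.5, 3.75, 5.5.
r(3.5) = 11.5, r(3.75) = 12.25, r(5.5) = 17.5.
Sum = Σ Δu_i · r(u_i).
Sum = 50.5625.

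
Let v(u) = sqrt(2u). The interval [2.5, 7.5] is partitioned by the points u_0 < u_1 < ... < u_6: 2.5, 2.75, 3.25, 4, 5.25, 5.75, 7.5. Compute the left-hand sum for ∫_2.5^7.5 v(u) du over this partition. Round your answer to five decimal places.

14.73401

Subinterval widths: 0.25, 0.5, 0.75, 1.25, 0.5, 1.75.
Left endpoints: 2.5, 2.75, 3.25, 4, 5.25, 5.75.
v(2.5) ≈ 2.23607, v(2.75) ≈ 2.34521, v(3.25) ≈ 2.54951, v(4) ≈ 2.82843, v(5.25) ≈ 3.24037, v(5.75) ≈ 3.39116.
Sum = Σ Δu_i · v(u_i).
Sum ≈ 14.73401.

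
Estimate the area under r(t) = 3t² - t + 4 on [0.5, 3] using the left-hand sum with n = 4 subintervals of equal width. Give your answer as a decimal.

25.56640625

Δt = (3 − 0.5)/4 = 0.625.
Left endpoints: 0.5, 1.125, 1.75, 2.375.
r(0.5) = 4.25, r(1.125) = 6.671875, r(1.75) = 11.4375, r(2.375) = 18.546875.
Sum = Δt · [r(0.5) + r(1.125) + r(1.75) + r(2.375)].
Sum = 25.56640625.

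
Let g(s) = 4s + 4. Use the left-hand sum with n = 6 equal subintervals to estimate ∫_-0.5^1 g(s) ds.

6.75

Δs = (1 − (-0.5))/6 = 0.25.
Left endpoints: -0.5, -0.25, 0, 0.25, 0.5, 0.75.
g(-0.5) = 2, g(-0.25) = 3, g(0) = 4, g(0.25) = 5, g(0.5) = 6, g(0.75) = 7.
Sum = Δs · [g(-0.5) + g(-0.25) + g(0) + ...].
Sum = 6.75.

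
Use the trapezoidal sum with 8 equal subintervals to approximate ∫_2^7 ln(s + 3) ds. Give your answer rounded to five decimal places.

9.97541

Δs = (7 − 2)/8 = 0.625.
f(2) ≈ 1.60944, f(2.625) ≈ 1.72722, f(3.25) ≈ 1.83258, f(3.875) ≈ 1.92789, f(4.5) ≈ 2.01490, f(5.125) ≈ 2.09495, f(5.75) ≈ 2.16905, f(6.375) ≈ 2.23805, f(7) ≈ 2.30259.
T_8 = (Δs/2)·[f(s_0) + 2f(s_1) + ... + 2f(s_{7}) + f(s_8)].
Sum ≈ 9.97541.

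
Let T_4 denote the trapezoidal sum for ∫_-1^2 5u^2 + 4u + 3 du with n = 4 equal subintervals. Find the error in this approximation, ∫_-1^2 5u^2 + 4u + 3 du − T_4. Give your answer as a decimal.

Exact integral: ∫_-1^2 f(u) du = 30.
T_4 = 31.40625.
Error = 30 − 31.40625 = -1.40625.

-1.40625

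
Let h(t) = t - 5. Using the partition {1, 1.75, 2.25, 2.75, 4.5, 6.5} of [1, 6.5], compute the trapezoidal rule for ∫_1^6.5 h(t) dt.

-6.875

Subinterval widths: 0.75, 0.5, 0.5, 1.75, 2.
h(1) = -4, h(1.75) = -3.25, h(2.25) = -2.75, h(2.75) = -2.25, h(4.5) = -0.5, h(6.5) = 1.5.
On each subinterval the trapezoid contributes (Δt_i/2)·[h(t_{i-1}) + h(t_i)].
Sum = -6.875.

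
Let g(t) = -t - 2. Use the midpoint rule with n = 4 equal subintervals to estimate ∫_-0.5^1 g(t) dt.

Δt = (1 − (-0.5))/4 = 0.375.
Midpoints: -0.3125, 0.0625, 0.4375, 0.8125.
g(-0.3125) = -1.6875, g(0.0625) = -2.0625, g(0.4375) = -2.4375, g(0.8125) = -2.8125.
Sum = Δt · [g(-0.3125) + g(0.0625) + g(0.4375) + g(0.8125)].
Sum = -3.375.

-3.375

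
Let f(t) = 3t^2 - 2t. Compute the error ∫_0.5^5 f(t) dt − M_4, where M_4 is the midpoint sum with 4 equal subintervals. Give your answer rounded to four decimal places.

1.4238

Exact integral: ∫_0.5^5 f(t) dt = 100.125.
M_4 ≈ 98.701172.
Error ≈ 100.125 − 98.701172 ≈ 1.4238.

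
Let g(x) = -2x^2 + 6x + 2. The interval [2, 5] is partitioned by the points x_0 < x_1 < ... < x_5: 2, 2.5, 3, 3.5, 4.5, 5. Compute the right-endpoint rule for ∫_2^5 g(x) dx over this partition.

Subinterval widths: 0.5, 0.5, 0.5, 1, 0.5.
Right endpoints: 2.5, 3, 3.5, 4.5, 5.
g(2.5) = 4.5, g(3) = 2, g(3.5) = -1.5, g(4.5) = -11.5, g(5) = -18.
Sum = Σ Δx_i · g(x_i).
Sum = -18.

-18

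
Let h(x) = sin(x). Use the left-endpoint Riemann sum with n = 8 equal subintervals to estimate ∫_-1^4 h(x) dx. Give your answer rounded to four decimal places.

1.1284

Δx = (4 − (-1))/8 = 0.625.
Left endpoints: -1, -0.375, 0.25, 0.875, 1.5, 2.125, 2.75, 3.375.
h(-1) ≈ -0.8415, h(-0.375) ≈ -0.3663, h(0.25) ≈ 0.2474, h(0.875) ≈ 0.7675, h(1.5) ≈ 0.9975, h(2.125) ≈ 0.8503, h(2.75) ≈ 0.3817, h(3.375) ≈ -0.2313.
Sum = Δx · [h(-1) + h(-0.375) + h(0.25) + ...].
Sum ≈ 1.1284.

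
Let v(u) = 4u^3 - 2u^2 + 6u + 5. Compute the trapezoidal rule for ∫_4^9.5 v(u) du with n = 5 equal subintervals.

Δu = (9.5 − 4)/5 = 1.1.
v(4) = 253, v(5.1) = 514.184, v(6.2) = 918.632, v(7.3) = 1498.288, v(8.4) = 2285.096, v(9.5) = 3311.
T_5 = (Δu/2)·[v(u_0) + 2v(u_1) + ... + 2v(u_{4}) + v(u_5)].
Sum = 7698.02.

7698.02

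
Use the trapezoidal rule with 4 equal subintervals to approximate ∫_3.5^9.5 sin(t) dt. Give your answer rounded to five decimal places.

0.04888

Δt = (9.5 − 3.5)/4 = 1.5.
f(3.5) ≈ -0.35078, f(5) ≈ -0.95892, f(6.5) ≈ 0.21512, f(8) ≈ 0.98936, f(9.5) ≈ -0.07515.
T_4 = (Δt/2)·[f(t_0) + 2f(t_1) + 2f(t_2) + 2f(t_3) + f(t_4)].
Sum ≈ 0.04888.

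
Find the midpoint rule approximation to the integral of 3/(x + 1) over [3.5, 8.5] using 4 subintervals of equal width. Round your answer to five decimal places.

2.23428

Δx = (8.5 − 3.5)/4 = 1.25.
Midpoints: 4.125, 5.375, 6.625, 7.875.
f(4.125) = 24/41, f(5.375) = 8/17, f(6.625) = 24/61, f(7.875) = 24/71.
Sum = Δx · [f(4.125) + f(5.375) + f(6.625) + f(7.875)].
Sum ≈ 2.23428.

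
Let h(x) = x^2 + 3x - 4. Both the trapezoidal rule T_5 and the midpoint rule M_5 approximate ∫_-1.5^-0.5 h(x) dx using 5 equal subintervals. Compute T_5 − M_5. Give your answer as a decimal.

0.01

T_5 = -5.91.
M_5 = -5.92.
T_5 − M_5 = 0.01.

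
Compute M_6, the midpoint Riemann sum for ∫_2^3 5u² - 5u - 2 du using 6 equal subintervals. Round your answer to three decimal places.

17.155

Δu = (3 − 2)/6 = 1/6.
Midpoints: 25/12, 2.25, 29/12, 31/12, 2.75, 35/12.
f(25/12) = 1337/144, f(2.25) = 12.0625, f(29/12) = 2177/144, f(31/12) = 2657/144, f(2.75) = 22.0625, f(35/12) = 3737/144.
Sum = Δu · [f(25/12) + f(2.25) + f(29/12) + ...].
Sum ≈ 17.155.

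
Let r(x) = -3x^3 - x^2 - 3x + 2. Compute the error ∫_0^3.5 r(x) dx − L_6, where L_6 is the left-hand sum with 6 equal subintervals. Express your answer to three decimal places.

Exact integral: ∫_0^3.5 r(x) dx ≈ -138.21354.
L_6 ≈ -97.38730.
Error ≈ -138.21354 − (-97.38730) ≈ -40.826.

-40.826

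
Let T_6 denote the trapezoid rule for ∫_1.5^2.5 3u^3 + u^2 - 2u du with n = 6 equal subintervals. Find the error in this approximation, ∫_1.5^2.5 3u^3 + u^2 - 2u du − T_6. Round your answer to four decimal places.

Exact integral: ∫_1.5^2.5 f(u) du ≈ 25.583333.
T_6 ≈ 25.671296.
Error ≈ 25.583333 − 25.671296 ≈ -0.0880.

-0.0880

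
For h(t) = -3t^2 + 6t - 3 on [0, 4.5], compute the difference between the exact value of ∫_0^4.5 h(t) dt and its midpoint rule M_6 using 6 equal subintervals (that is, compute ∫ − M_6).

-0.6328125

Exact integral: ∫_0^4.5 h(t) dt = -43.875.
M_6 = -43.2421875.
Error = -43.875 − (-43.2421875) = -0.6328125.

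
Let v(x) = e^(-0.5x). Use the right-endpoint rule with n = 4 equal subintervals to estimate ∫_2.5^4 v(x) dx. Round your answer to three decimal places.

0.275

Δx = (4 − 2.5)/4 = 0.375.
Right endpoints: 2.875, 3.25, 3.625, 4.
v(2.875) ≈ 0.238, v(3.25) ≈ 0.197, v(3.625) ≈ 0.163, v(4) ≈ 0.135.
Sum = Δx · [v(2.875) + v(3.25) + v(3.625) + v(4)].
Sum ≈ 0.275.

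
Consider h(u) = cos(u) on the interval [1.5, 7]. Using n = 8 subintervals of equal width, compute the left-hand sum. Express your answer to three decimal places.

Δu = (7 − 1.5)/8 = 0.6875.
Left endpoints: 1.5, 2.1875, 2.875, 3.5625, 4.25, 4.9375, 5.625, 6.3125.
h(1.5) ≈ 0.071, h(2.1875) ≈ -0.578, h(2.875) ≈ -0.965, h(3.5625) ≈ -0.913, h(4.25) ≈ -0.446, h(4.9375) ≈ 0.223, h(5.625) ≈ 0.791, h(6.3125) ≈ 1.000.
Sum = Δu · [h(1.5) + h(2.1875) + h(2.875) + ...].
Sum ≈ -0.562.

-0.562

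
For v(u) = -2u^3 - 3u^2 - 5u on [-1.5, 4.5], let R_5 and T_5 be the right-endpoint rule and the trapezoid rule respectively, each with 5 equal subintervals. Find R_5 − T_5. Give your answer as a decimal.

R_5 = -523.08.
T_5 = -359.28.
R_5 − T_5 = -163.8.

-163.8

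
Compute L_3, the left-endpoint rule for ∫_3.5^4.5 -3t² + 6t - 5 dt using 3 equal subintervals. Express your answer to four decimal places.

Δt = (4.5 − 3.5)/3 = 1/3.
Left endpoints: 3.5, 23/6, 25/6.
f(3.5) = -20.75, f(23/6) = -313/12, f(25/6) = -385/12.
Sum = Δt · [f(3.5) + f(23/6) + f(25/6)].
Sum ≈ -26.3056.

-26.3056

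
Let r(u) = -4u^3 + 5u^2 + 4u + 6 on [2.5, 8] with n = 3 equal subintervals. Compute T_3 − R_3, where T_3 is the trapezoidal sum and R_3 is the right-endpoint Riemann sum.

1535.1875

T_3 ≈ -3259.844907.
R_3 ≈ -4795.032407.
T_3 − R_3 = 1535.1875.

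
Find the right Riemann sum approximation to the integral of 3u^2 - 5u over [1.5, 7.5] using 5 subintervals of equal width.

367.02

Δu = (7.5 − 1.5)/5 = 1.2.
Right endpoints: 2.7, 3.9, 5.1, 6.3, 7.5.
f(2.7) = 8.37, f(3.9) = 26.13, f(5.1) = 52.53, f(6.3) = 87.57, f(7.5) = 131.25.
Sum = Δu · [f(2.7) + f(3.9) + f(5.1) + f(6.3) + f(7.5)].
Sum = 367.02.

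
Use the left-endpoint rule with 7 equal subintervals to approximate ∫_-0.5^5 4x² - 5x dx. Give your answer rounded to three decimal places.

79.133

Δx = (5 − (-0.5))/7 = 11/14.
Left endpoints: -0.5, 2/7, 15/14, 13/7, 37/14, 24/7, 59/14.
f(-0.5) = 3.5, f(2/7) = -54/49, f(15/14) = -75/98, f(13/7) = 221/49, f(37/14) = 1443/98, f(24/7) = 1464/49, f(59/14) = 4897/98.
Sum = Δx · [f(-0.5) + f(2/7) + f(15/14) + ...].
Sum ≈ 79.133.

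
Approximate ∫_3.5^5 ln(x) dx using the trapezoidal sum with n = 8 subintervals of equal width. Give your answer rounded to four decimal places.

2.1623

Δx = (5 − 3.5)/8 = 0.1875.
f(3.5) ≈ 1.2528, f(3.6875) ≈ 1.3049, f(3.875) ≈ 1.3545, f(4.0625) ≈ 1.4018, f(4.25) ≈ 1.4469, f(4.4375) ≈ 1.4901, f(4.625) ≈ 1.5315, f(4.8125) ≈ 1.5712, f(5) ≈ 1.6094.
T_8 = (Δx/2)·[f(x_0) + 2f(x_1) + ... + 2f(x_{7}) + f(x_8)].
Sum ≈ 2.1623.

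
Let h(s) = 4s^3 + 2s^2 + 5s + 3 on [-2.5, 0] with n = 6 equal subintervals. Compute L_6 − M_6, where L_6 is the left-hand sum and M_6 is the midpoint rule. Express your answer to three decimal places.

L_6 ≈ -50.73206.
M_6 ≈ -36.30064.
L_6 − M_6 ≈ -14.431.

-14.431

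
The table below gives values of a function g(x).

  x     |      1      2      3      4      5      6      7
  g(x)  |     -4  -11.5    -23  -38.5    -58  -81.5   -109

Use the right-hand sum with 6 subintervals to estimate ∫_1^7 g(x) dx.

Δx = 1.
Sum = 1·[(-11.5) + (-23) + (-38.5) + (-58) + (-81.5) + (-109)] = -321.5.

-321.5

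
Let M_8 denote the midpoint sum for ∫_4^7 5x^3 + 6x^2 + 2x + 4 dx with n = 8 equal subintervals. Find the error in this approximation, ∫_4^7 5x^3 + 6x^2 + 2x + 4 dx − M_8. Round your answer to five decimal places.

Exact integral: ∫_4^7 f(x) dx = 3284.25.
M_8 ≈ 3281.1386719.
Error ≈ 3284.25 − 3281.1386719 ≈ 3.11133.

3.11133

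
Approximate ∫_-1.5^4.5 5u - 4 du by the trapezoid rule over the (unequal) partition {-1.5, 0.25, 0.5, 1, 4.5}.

21

Subinterval widths: 1.75, 0.25, 0.5, 3.5.
f(-1.5) = -11.5, f(0.25) = -2.75, f(0.5) = -1.5, f(1) = 1, f(4.5) = 18.5.
On each subinterval the trapezoid contributes (Δu_i/2)·[f(u_{i-1}) + f(u_i)].
Sum = 21.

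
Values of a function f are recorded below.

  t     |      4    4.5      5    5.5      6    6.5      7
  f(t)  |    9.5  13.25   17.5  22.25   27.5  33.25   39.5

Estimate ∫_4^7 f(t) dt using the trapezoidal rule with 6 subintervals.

69.125

Δt = 0.5.
T_6 = (0.5/2)·[9.5 + 2·13.25 + 2·17.5 + 2·22.25 + 2·27.5 + 2·33.25 + 39.5] = 69.125.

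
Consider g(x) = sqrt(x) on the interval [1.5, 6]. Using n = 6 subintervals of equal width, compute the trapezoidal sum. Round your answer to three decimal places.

Δx = (6 − 1.5)/6 = 0.75.
g(1.5) ≈ 1.225, g(2.25) ≈ 1.500, g(3) ≈ 1.732, g(3.75) ≈ 1.936, g(4.5) ≈ 2.121, g(5.25) ≈ 2.291, g(6) ≈ 2.449.
T_6 = (Δx/2)·[g(x_0) + 2g(x_1) + ... + 2g(x_{5}) + g(x_6)].
Sum ≈ 8.564.

8.564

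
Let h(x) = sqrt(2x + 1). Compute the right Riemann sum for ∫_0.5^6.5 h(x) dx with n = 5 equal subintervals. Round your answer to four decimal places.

Δx = (6.5 − 0.5)/5 = 1.2.
Right endpoints: 1.7, 2.9, 4.1, 5.3, 6.5.
h(1.7) ≈ 2.0976, h(2.9) ≈ 2.6077, h(4.1) ≈ 3.0332, h(5.3) ≈ 3.4059, h(6.5) ≈ 3.7417.
Sum = Δx · [h(1.7) + h(2.9) + h(4.1) + h(5.3) + h(6.5)].
Sum ≈ 17.8632.

17.8632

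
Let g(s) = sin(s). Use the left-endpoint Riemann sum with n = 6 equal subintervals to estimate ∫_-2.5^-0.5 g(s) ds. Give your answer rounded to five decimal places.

-1.68299

Δs = (-0.5 − (-2.5))/6 = 1/3.
Left endpoints: -2.5, -13/6, -11/6, -1.5, -7/6, -5/6.
g(-2.5) ≈ -0.59847, g(-13/6) ≈ -0.82766, g(-11/6) ≈ -0.96573, g(-1.5) ≈ -0.99749, g(-7/6) ≈ -0.91944, g(-5/6) ≈ -0.74018.
Sum = Δs · [g(-2.5) + g(-13/6) + g(-11/6) + ...].
Sum ≈ -1.68299.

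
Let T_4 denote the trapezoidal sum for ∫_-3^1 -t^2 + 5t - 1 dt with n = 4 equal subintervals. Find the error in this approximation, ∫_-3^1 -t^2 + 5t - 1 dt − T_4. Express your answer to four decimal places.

0.6667

Exact integral: ∫_-3^1 f(t) dt ≈ -33.333333.
T_4 = -34.
Error ≈ -33.333333 − (-34) ≈ 0.6667.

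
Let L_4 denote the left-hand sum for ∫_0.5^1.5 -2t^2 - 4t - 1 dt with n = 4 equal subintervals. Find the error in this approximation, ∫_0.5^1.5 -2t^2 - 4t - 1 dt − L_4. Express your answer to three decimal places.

Exact integral: ∫_0.5^1.5 f(t) dt ≈ -7.16667.
L_4 = -6.1875.
Error ≈ -7.16667 − (-6.1875) ≈ -0.979.

-0.979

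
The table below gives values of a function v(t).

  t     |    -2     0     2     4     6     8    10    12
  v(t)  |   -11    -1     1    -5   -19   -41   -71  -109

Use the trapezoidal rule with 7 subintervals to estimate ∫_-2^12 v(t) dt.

-392

Δt = 2.
T_7 = (2/2)·[(-11) + 2·(-1) + 2·1 + 2·(-5) + 2·(-19) + 2·(-41) + 2·(-71) + (-109)] = -392.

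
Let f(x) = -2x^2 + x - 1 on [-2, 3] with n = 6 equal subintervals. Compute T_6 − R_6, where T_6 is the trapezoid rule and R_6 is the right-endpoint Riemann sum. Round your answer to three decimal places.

2.083

T_6 ≈ -26.99074.
R_6 ≈ -29.07407.
T_6 − R_6 ≈ 2.083.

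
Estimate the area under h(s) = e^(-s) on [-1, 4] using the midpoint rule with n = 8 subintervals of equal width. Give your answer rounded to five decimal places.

Δs = (4 − (-1))/8 = 0.625.
Midpoints: -0.6875, -0.0625, 0.5625, 1.1875, 1.8125, 2.4375, 3.0625, 3.6875.
h(-0.6875) ≈ 1.98874, h(-0.0625) ≈ 1.06449, h(0.5625) ≈ 0.56978, h(1.1875) ≈ 0.30498, h(1.8125) ≈ 0.16325, h(2.4375) ≈ 0.08738, h(3.0625) ≈ 0.04677, h(3.6875) ≈ 0.02503.
Sum = Δs · [h(-0.6875) + h(-0.0625) + h(0.5625) + ...].
Sum ≈ 2.65652.

2.65652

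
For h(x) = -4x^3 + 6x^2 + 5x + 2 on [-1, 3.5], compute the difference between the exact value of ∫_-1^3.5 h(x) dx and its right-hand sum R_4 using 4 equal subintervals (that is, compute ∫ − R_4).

Exact integral: ∫_-1^3.5 h(x) dx = -24.1875.
R_4 = -80.82421875.
Error = -24.1875 − (-80.82421875) = 56.63671875.

56.63671875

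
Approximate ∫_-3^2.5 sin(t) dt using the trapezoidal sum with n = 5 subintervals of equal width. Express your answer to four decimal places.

Δt = (2.5 − (-3))/5 = 1.1.
f(-3) ≈ -0.1411, f(-1.9) ≈ -0.9463, f(-0.8) ≈ -0.7174, f(0.3) ≈ 0.2955, f(1.4) ≈ 0.9854, f(2.5) ≈ 0.5985.
T_5 = (Δt/2)·[f(t_0) + 2f(t_1) + ... + 2f(t_{4}) + f(t_5)].
Sum ≈ -0.1694.

-0.1694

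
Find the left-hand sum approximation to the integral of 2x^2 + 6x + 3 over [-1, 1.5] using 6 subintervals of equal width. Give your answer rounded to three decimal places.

10.666

Δx = (1.5 − (-1))/6 = 5/12.
Left endpoints: -1, -7/12, -1/6, 0.25, 2/3, 13/12.
f(-1) = -1, f(-7/12) = 13/72, f(-1/6) = 37/18, f(0.25) = 4.625, f(2/3) = 71/9, f(13/12) = 853/72.
Sum = Δx · [f(-1) + f(-7/12) + f(-1/6) + ...].
Sum ≈ 10.666.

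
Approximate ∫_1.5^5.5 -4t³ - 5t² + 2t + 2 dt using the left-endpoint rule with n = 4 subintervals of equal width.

-785

Δt = (5.5 − 1.5)/4 = 1.
Left endpoints: 1.5, 2.5, 3.5, 4.5.
f(1.5) = -19.75, f(2.5) = -86.75, f(3.5) = -223.75, f(4.5) = -454.75.
Sum = Δt · [f(1.5) + f(2.5) + f(3.5) + f(4.5)].
Sum = -785.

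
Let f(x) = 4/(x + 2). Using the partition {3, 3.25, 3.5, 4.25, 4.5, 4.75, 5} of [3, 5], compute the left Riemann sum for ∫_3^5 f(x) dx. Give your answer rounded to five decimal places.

Subinterval widths: 0.25, 0.25, 0.75, 0.25, 0.25, 0.25.
Left endpoints: 3, 3.25, 3.5, 4.25, 4.5, 4.75.
f(3) = 0.8, f(3.25) = 16/21, f(3.5) = 8/11, f(4.25) = 0.64, f(4.5) = 8/13, f(4.75) = 16/27.
Sum = Σ Δx_i · f(x_i).
Sum ≈ 1.39793.

1.39793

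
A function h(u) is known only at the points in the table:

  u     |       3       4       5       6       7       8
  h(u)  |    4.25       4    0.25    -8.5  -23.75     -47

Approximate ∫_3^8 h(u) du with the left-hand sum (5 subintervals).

-23.75

Δu = 1.
Sum = 1·[4.25 + 4 + 0.25 + (-8.5) + (-23.75)] = -23.75.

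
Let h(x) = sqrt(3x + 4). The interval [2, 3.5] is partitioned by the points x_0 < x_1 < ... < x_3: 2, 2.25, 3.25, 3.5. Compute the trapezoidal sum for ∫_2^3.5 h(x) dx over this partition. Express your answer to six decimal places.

5.238032

Subinterval widths: 0.25, 1, 0.25.
h(2) ≈ 3.162278, h(2.25) ≈ 3.278719, h(3.25) ≈ 3.708099, h(3.5) ≈ 3.807887.
On each subinterval the trapezoid contributes (Δx_i/2)·[h(x_{i-1}) + h(x_i)].
Sum ≈ 5.238032.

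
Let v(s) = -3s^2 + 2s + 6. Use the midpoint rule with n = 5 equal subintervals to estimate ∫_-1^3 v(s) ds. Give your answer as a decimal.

Δs = (3 − (-1))/5 = 0.8.
Midpoints: -0.6, 0.2, 1, 1.8, 2.6.
v(-0.6) = 3.72, v(0.2) = 6.28, v(1) = 5, v(1.8) = -0.12, v(2.6) = -9.08.
Sum = Δs · [v(-0.6) + v(0.2) + v(1) + v(1.8) + v(2.6)].
Sum = 4.64.

4.64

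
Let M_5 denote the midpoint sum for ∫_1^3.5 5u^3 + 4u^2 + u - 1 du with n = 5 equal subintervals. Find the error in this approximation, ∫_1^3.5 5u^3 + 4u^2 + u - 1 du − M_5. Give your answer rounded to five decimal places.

Exact integral: ∫_1^3.5 f(u) du ≈ 245.2864583.
M_5 = 243.3203125.
Error ≈ 245.2864583 − 243.3203125 ≈ 1.96615.

1.96615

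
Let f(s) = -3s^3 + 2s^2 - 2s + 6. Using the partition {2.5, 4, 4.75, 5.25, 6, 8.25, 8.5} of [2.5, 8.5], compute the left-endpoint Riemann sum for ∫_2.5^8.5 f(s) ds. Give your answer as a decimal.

Subinterval widths: 1.5, 0.75, 0.5, 0.75, 2.25, 0.25.
Left endpoints: 2.5, 4, 4.75, 5.25, 6, 8.25.
f(2.5) = -33.375, f(4) = -162, f(4.75) = -279.890625, f(5.25) = -383.484375, f(6) = -582, f(8.25) = -1558.921875.
Sum = Σ Δs_i · f(s_i).
Sum = -2298.3515625.

-2298.3515625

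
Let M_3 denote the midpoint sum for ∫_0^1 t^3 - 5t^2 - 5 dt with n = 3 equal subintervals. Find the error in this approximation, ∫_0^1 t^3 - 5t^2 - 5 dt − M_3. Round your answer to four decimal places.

Exact integral: ∫_0^1 f(t) dt ≈ -6.416667.
M_3 ≈ -6.384259.
Error ≈ -6.416667 − (-6.384259) ≈ -0.0324.

-0.0324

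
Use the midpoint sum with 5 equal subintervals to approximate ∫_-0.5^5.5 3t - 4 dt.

Δt = (5.5 − (-0.5))/5 = 1.2.
Midpoints: 0.1, 1.3, 2.5, 3.7, 4.9.
f(0.1) = -3.7, f(1.3) = -0.1, f(2.5) = 3.5, f(3.7) = 7.1, f(4.9) = 10.7.
Sum = Δt · [f(0.1) + f(1.3) + f(2.5) + f(3.7) + f(4.9)].
Sum = 21.

21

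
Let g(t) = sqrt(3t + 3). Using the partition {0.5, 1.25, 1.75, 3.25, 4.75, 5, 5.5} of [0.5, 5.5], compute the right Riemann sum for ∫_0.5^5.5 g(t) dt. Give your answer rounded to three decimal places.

18.239

Subinterval widths: 0.75, 0.5, 1.5, 1.5, 0.25, 0.5.
Right endpoints: 1.25, 1.75, 3.25, 4.75, 5, 5.5.
g(1.25) ≈ 2.598, g(1.75) ≈ 2.872, g(3.25) ≈ 3.571, g(4.75) ≈ 4.153, g(5) ≈ 4.243, g(5.5) ≈ 4.416.
Sum = Σ Δt_i · g(t_i).
Sum ≈ 18.239.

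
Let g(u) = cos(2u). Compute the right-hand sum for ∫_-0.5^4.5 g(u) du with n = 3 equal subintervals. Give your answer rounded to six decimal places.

-1.309987

Δu = (4.5 − (-0.5))/3 = 5/3.
Right endpoints: 7/6, 17/6, 4.5.
g(7/6) ≈ -0.690758, g(17/6) ≈ 0.815896, g(4.5) ≈ -0.911130.
Sum = Δu · [g(7/6) + g(17/6) + g(4.5)].
Sum ≈ -1.309987.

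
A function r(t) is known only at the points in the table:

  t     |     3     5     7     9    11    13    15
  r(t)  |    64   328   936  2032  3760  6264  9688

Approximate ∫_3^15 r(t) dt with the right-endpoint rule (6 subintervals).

Δt = 2.
Sum = 2·[328 + 936 + 2032 + 3760 + 6264 + 9688] = 46016.

46016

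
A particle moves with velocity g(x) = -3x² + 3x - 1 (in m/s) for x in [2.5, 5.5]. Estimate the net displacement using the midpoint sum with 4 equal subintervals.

Δx = (5.5 − 2.5)/4 = 0.75.
Midpoints: 2.875, 3.625, 4.375, 5.125.
g(2.875) = -17.171875, g(3.625) = -29.546875, g(4.375) = -45.296875, g(5.125) = -64.421875.
Sum = Δx · [g(2.875) + g(3.625) + g(4.375) + g(5.125)].
Sum = -117.328125.

-117.328125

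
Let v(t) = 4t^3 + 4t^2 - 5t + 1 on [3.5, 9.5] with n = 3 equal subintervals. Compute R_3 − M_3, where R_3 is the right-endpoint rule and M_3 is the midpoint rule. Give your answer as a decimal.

R_3 = 12760.
M_3 = 8728.
R_3 − M_3 = 4032.

4032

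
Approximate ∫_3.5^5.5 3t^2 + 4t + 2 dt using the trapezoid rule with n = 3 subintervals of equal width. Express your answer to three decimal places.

Δt = (5.5 − 3.5)/3 = 2/3.
f(3.5) = 52.75, f(25/6) = 70.75, f(29/6) = 1097/12, f(5.5) = 114.75.
T_3 = (Δt/2)·[f(t_0) + 2f(t_1) + 2f(t_2) + f(t_3)].
Sum ≈ 163.944.

163.944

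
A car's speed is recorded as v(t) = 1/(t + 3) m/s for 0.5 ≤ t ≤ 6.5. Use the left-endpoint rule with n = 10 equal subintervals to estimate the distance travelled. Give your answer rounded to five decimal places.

1.05477

Δt = (6.5 − 0.5)/10 = 0.6.
Left endpoints: 0.5, 1.1, 1.7, 2.3, 2.9, 3.5, 4.1, 4.7, 5.3, 5.9.
v(0.5) = 2/7, v(1.1) = 10/41, v(1.7) = 10/47, v(2.3) = 10/53, v(2.9) = 10/59, v(3.5) = 2/13, v(4.1) = 10/71, v(4.7) = 10/77, v(5.3) = 10/83, v(5.9) = 10/89.
Sum = Δt · [v(0.5) + v(1.1) + v(1.7) + ...].
Sum ≈ 1.05477.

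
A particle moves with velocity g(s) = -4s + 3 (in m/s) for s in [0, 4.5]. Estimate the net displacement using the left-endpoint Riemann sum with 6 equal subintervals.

Δs = (4.5 − 0)/6 = 0.75.
Left endpoints: 0, 0.75, 1.5, 2.25, 3, 3.75.
g(0) = 3, g(0.75) = 0, g(1.5) = -3, g(2.25) = -6, g(3) = -9, g(3.75) = -12.
Sum = Δs · [g(0) + g(0.75) + g(1.5) + ...].
Sum = -20.25.

-20.25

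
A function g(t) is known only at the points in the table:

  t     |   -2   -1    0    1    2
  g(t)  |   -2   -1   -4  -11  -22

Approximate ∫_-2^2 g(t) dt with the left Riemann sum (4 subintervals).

Δt = 1.
Sum = 1·[(-2) + (-1) + (-4) + (-11)] = -18.

-18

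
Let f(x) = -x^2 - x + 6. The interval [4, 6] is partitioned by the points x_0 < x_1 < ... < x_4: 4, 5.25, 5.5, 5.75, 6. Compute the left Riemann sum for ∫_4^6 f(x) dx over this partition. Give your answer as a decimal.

Subinterval widths: 1.25, 0.25, 0.25, 0.25.
Left endpoints: 4, 5.25, 5.5, 5.75.
f(4) = -14, f(5.25) = -26.8125, f(5.5) = -29.75, f(5.75) = -32.8125.
Sum = Σ Δx_i · f(x_i).
Sum = -39.84375.

-39.84375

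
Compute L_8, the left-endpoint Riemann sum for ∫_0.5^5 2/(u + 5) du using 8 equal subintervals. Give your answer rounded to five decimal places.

Δu = (5 − 0.5)/8 = 0.5625.
Left endpoints: 0.5, 1.0625, 1.625, 2.1875, 2.75, 3.3125, 3.875, 4.4375.
f(0.5) = 4/11, f(1.0625) = 32/97, f(1.625) = 16/53, f(2.1875) = 32/115, f(2.75) = 8/31, f(3.3125) = 32/133, f(3.875) = 16/71, f(4.4375) = 32/151.
Sum = Δu · [f(0.5) + f(1.0625) + f(1.625) + ...].
Sum ≈ 1.24291.

1.24291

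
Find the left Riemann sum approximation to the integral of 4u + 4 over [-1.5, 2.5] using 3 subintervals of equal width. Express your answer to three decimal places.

Δu = (2.5 − (-1.5))/3 = 4/3.
Left endpoints: -1.5, -1/6, 7/6.
f(-1.5) = -2, f(-1/6) = 10/3, f(7/6) = 26/3.
Sum = Δu · [f(-1.5) + f(-1/6) + f(7/6)].
Sum ≈ 13.333.

13.333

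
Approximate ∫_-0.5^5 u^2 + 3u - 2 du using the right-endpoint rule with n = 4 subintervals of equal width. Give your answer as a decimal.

97.92578125

Δu = (5 − (-0.5))/4 = 1.375.
Right endpoints: 0.875, 2.25, 3.625, 5.
f(0.875) = 1.390625, f(2.25) = 9.8125, f(3.625) = 22.015625, f(5) = 38.
Sum = Δu · [f(0.875) + f(2.25) + f(3.625) + f(5)].
Sum = 97.92578125.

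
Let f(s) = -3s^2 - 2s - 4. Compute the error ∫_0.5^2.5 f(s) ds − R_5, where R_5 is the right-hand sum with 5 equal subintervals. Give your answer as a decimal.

4.56

Exact integral: ∫_0.5^2.5 f(s) ds = -29.5.
R_5 = -34.06.
Error = -29.5 − (-34.06) = 4.56.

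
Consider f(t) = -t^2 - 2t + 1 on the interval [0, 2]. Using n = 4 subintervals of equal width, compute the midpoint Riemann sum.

Δt = (2 − 0)/4 = 0.5.
Midpoints: 0.25, 0.75, 1.25, 1.75.
f(0.25) = 0.4375, f(0.75) = -1.0625, f(1.25) = -3.0625, f(1.75) = -5.5625.
Sum = Δt · [f(0.25) + f(0.75) + f(1.25) + f(1.75)].
Sum = -4.625.

-4.625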